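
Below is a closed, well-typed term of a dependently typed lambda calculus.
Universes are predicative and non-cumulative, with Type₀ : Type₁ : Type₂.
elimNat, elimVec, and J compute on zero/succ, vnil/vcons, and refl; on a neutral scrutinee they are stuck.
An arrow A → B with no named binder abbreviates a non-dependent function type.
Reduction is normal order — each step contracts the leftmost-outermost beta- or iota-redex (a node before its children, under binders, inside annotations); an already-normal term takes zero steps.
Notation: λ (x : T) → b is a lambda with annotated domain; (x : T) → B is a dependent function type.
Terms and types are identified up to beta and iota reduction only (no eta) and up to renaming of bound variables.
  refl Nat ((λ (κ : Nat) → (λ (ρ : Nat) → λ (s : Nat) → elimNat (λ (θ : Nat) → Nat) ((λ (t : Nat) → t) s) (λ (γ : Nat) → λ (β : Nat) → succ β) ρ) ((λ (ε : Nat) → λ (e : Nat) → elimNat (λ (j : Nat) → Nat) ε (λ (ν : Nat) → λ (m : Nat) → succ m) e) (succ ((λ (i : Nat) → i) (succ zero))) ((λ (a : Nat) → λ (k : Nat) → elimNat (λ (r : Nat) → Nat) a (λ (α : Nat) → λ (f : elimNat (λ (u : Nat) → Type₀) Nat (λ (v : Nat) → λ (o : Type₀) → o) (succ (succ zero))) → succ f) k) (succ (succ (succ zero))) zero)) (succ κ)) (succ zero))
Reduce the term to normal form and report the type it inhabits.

normal form:
  refl Nat (succ (succ (succ (succ (succ (succ (succ zero)))))))
the term's type:
  Eq Nat (succ (succ (succ (succ (succ (succ (succ zero))))))) (succ (succ (succ (succ (succ (succ (succ zero)))))))
observation: 36 normal-order steps normalize the term, beginning with a beta-redex.


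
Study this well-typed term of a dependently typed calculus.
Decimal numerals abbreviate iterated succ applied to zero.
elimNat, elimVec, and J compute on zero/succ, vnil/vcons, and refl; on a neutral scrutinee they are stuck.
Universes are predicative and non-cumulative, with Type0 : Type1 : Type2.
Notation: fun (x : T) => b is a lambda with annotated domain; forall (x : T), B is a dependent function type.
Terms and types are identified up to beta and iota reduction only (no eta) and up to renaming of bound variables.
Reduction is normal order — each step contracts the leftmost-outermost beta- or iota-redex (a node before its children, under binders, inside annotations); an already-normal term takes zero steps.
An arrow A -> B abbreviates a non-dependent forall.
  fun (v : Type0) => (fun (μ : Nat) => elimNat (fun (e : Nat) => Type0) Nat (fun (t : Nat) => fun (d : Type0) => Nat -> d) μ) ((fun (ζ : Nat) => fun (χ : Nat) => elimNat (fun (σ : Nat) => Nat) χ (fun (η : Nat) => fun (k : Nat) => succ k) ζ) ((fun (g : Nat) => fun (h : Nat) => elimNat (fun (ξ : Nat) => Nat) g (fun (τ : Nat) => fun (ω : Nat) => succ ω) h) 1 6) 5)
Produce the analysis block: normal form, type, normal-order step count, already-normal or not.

reduced normal form:
  fun (v : Type0) => Nat -> Nat -> Nat -> Nat -> Nat -> Nat -> Nat -> Nat -> Nat -> Nat -> Nat -> Nat -> Nat
type:
  Type0 -> Type0
normal-order step count: 83
started in normal form: no
first contracted redex: a beta-redex


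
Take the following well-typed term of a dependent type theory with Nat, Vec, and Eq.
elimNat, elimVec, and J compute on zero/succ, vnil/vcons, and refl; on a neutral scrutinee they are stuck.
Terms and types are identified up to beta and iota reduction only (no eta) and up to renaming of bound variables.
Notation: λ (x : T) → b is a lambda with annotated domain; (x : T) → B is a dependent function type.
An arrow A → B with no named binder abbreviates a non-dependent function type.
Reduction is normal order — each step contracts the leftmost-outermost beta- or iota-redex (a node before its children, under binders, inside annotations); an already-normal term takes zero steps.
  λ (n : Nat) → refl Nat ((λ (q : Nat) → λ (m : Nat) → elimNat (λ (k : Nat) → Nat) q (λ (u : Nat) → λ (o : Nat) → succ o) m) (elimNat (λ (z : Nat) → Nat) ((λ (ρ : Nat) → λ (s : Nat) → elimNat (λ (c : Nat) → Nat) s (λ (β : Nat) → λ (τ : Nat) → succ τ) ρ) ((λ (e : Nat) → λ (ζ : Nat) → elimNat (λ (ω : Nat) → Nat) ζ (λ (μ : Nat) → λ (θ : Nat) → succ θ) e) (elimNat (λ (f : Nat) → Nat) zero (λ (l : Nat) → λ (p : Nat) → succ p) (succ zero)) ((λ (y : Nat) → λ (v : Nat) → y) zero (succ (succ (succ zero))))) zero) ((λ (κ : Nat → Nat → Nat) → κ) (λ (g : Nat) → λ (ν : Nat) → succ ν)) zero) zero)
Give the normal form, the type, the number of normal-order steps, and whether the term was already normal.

normal form:
  λ (n : Nat) → refl Nat (succ zero)
type:
  Nat → Eq Nat (succ zero) (succ zero)
normal-order step count: 22
term was already normal: no
first contracted redex: a beta-redex


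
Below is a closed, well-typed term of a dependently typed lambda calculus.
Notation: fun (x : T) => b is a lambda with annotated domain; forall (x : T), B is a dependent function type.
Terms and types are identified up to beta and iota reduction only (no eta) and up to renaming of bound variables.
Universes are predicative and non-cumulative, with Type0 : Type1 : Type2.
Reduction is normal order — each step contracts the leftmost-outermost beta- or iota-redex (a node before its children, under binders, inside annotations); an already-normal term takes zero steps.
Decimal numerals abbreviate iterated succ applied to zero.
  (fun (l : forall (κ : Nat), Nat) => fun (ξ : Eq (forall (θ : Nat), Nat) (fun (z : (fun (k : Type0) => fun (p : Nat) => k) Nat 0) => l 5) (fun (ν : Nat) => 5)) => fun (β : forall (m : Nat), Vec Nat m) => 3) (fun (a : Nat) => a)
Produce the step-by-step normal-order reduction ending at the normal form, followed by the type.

normal-order reduction sequence:
  (fun (l : forall (κ : Nat), Nat) => fun (ξ : Eq (forall (θ : Nat), Nat) (fun (z : (fun (k : Type0) => fun (p : Nat) => k) Nat 0) => l 5) (fun (ν : Nat) => 5)) => fun (β : forall (m : Nat), Vec Nat m) => 3) (fun (a : Nat) => a)
  ~> fun (l : Eq (forall (κ : Nat), Nat) (fun (ξ : (fun (θ : Type0) => fun (z : Nat) => θ) Nat 0) => (fun (k : Nat) => k) 5) (fun (p : Nat) => 5)) => fun (ν : forall (β : Nat), Vec Nat β) => 3
  ~> fun (l : Eq (forall (κ : Nat), Nat) (fun (ξ : (fun (θ : Nat) => Nat) 0) => (fun (z : Nat) => z) 5) (fun (k : Nat) => 5)) => fun (p : forall (ν : Nat), Vec Nat ν) => 3
  ~> fun (l : Eq (forall (κ : Nat), Nat) (fun (ξ : Nat) => (fun (θ : Nat) => θ) 5) (fun (z : Nat) => 5)) => fun (k : forall (p : Nat), Vec Nat p) => 3
  ~> fun (l : Eq (forall (κ : Nat), Nat) (fun (ξ : Nat) => 5) (fun (θ : Nat) => 5)) => fun (z : forall (k : Nat), Vec Nat k) => 3
type:
  forall (l : Eq (forall (κ : Nat), Nat) (fun (ξ : Nat) => 5) (fun (θ : Nat) => 5)), forall (z : forall (k : Nat), Vec Nat k), Nat


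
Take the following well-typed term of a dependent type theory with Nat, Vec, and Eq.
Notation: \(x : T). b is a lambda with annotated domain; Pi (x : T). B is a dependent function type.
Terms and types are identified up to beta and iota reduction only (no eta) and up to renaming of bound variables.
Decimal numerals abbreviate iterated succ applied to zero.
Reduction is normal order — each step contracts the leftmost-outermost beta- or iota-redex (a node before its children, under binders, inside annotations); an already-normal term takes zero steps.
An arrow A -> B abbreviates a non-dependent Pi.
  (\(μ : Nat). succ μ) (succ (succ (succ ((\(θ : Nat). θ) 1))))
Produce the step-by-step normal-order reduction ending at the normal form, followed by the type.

normal-order reduction sequence:
  (\(μ : Nat). succ μ) (succ (succ (succ ((\(θ : Nat). θ) 1))))
  ~> succ (succ (succ (succ ((\(μ : Nat). μ) 1))))
  ~> 5
inferred type:
  Nat


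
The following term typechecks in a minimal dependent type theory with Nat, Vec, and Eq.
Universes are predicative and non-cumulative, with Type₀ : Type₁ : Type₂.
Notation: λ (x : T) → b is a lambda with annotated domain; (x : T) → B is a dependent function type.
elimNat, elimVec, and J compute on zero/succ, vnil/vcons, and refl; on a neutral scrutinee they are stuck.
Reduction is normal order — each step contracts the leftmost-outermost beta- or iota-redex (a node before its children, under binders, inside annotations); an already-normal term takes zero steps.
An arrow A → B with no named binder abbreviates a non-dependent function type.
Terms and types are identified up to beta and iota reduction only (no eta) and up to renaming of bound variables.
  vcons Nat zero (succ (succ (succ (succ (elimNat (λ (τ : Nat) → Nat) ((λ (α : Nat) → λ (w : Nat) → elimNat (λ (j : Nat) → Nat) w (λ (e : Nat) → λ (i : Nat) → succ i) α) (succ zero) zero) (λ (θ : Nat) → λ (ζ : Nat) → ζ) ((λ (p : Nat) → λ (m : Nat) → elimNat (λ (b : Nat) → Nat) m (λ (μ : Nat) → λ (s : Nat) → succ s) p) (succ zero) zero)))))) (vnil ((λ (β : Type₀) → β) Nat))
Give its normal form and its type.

normal form:
  vcons Nat zero (succ (succ (succ (succ (succ zero))))) (vnil Nat)
the term's type:
  Vec Nat (succ zero)


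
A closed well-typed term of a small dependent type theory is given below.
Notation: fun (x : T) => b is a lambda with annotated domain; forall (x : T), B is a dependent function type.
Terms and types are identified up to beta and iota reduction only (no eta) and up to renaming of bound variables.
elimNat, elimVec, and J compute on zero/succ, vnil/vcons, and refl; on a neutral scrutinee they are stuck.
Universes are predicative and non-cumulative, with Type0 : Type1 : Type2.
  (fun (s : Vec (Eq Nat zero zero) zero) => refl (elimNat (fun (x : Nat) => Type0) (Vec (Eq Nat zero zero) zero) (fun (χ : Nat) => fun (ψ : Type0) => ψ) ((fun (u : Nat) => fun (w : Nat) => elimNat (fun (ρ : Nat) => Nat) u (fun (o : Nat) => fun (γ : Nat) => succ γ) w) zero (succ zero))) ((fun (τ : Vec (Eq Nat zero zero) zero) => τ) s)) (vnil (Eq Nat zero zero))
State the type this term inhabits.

inferred type:
  Eq (Vec (Eq Nat zero zero) zero) (vnil (Eq Nat zero zero)) (vnil (Eq Nat zero zero))


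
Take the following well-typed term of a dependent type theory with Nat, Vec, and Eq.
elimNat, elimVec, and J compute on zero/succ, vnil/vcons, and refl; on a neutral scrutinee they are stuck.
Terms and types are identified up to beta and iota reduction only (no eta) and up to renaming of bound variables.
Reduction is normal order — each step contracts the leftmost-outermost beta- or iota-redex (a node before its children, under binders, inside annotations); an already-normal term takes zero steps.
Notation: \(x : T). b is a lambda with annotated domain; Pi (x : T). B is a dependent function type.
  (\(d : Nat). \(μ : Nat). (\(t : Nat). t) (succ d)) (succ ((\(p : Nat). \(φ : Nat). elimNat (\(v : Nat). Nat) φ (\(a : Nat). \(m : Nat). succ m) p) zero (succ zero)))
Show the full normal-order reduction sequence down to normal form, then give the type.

normal-order reduction sequence:
  (\(d : Nat). \(μ : Nat). (\(t : Nat). t) (succ d)) (succ ((\(p : Nat). \(φ : Nat). elimNat (\(v : Nat). Nat) φ (\(a : Nat). \(m : Nat). succ m) p) zero (succ zero)))
  ~> \(d : Nat). (\(μ : Nat). μ) (succ (succ ((\(t : Nat). \(p : Nat). elimNat (\(φ : Nat). Nat) p (\(v : Nat). \(a : Nat). succ a) t) zero (succ zero))))
  ~> \(d : Nat). succ (succ ((\(μ : Nat). \(t : Nat). elimNat (\(p : Nat). Nat) t (\(φ : Nat). \(v : Nat). succ v) μ) zero (succ zero)))
  ~> \(d : Nat). succ (succ ((\(μ : Nat). elimNat (\(t : Nat). Nat) μ (\(p : Nat). \(φ : Nat). succ φ) zero) (succ zero)))
  ~> \(d : Nat). succ (succ (elimNat (\(μ : Nat). Nat) (succ zero) (\(t : Nat). \(p : Nat). succ p) zero))
  ~> \(d : Nat). succ (succ (succ zero))
inferred type:
  Pi (d : Nat). Nat


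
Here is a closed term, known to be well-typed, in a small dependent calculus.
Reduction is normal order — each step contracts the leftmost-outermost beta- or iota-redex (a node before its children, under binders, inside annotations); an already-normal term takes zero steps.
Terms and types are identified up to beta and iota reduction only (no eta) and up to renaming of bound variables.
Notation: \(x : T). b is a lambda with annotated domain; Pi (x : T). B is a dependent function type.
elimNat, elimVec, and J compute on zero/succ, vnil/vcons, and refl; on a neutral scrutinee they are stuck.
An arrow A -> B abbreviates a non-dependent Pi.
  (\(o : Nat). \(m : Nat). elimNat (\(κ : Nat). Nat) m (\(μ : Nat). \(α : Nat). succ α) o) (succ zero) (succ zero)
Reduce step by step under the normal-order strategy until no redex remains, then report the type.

normal-order reduction:
  (\(o : Nat). \(m : Nat). elimNat (\(κ : Nat). Nat) m (\(μ : Nat). \(α : Nat). succ α) o) (succ zero) (succ zero)
  ~> (\(o : Nat). elimNat (\(m : Nat). Nat) o (\(κ : Nat). \(μ : Nat). succ μ) (succ zero)) (succ zero)
  ~> elimNat (\(o : Nat). Nat) (succ zero) (\(m : Nat). \(κ : Nat). succ κ) (succ zero)
  ~> (\(o : Nat). \(m : Nat). succ m) zero (elimNat (\(κ : Nat). Nat) (succ zero) (\(μ : Nat). \(α : Nat). succ α) zero)
  ~> (\(o : Nat). succ o) (elimNat (\(m : Nat). Nat) (succ zero) (\(κ : Nat). \(μ : Nat). succ μ) zero)
  ~> succ (elimNat (\(o : Nat). Nat) (succ zero) (\(m : Nat). \(κ : Nat). succ κ) zero)
  ~> succ (succ zero)
type:
  Nat


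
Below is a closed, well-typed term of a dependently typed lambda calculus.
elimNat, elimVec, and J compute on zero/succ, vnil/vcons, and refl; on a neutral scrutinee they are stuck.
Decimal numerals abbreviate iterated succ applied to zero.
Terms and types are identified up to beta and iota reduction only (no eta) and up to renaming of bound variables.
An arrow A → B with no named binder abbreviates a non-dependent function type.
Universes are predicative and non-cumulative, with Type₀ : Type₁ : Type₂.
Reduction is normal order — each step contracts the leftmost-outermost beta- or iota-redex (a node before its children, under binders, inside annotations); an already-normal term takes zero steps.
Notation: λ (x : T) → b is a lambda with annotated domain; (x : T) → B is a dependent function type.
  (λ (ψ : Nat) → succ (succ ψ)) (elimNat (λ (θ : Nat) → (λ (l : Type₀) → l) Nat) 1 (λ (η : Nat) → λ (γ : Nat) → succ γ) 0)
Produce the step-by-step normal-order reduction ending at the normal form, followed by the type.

normal-order reduction sequence:
  (λ (ψ : Nat) → succ (succ ψ)) (elimNat (λ (θ : Nat) → (λ (l : Type₀) → l) Nat) 1 (λ (η : Nat) → λ (γ : Nat) → succ γ) 0)
  ~> succ (succ (elimNat (λ (ψ : Nat) → (λ (θ : Type₀) → θ) Nat) 1 (λ (l : Nat) → λ (η : Nat) → succ η) 0))
  ~> 3
type:
  Nat


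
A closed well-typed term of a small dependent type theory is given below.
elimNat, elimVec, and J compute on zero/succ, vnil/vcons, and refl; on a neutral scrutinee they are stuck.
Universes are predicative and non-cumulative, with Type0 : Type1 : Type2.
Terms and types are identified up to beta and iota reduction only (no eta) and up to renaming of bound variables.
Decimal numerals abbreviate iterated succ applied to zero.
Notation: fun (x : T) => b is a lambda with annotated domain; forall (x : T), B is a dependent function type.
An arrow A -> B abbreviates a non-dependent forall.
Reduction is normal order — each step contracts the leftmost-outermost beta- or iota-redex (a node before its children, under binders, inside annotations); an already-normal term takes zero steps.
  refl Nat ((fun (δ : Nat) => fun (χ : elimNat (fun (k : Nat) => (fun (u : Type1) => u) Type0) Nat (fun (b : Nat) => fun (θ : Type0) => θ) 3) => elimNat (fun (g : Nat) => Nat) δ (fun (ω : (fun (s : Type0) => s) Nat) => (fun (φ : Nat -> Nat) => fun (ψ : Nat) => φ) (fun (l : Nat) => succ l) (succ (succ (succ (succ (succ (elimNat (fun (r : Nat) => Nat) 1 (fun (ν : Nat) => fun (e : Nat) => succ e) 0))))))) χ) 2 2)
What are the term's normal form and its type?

normal form:
  refl Nat 4
type:
  Eq Nat 4 4
observation: the first redex contracted is a beta-redex; the normal form is reached in 13 normal-order steps.


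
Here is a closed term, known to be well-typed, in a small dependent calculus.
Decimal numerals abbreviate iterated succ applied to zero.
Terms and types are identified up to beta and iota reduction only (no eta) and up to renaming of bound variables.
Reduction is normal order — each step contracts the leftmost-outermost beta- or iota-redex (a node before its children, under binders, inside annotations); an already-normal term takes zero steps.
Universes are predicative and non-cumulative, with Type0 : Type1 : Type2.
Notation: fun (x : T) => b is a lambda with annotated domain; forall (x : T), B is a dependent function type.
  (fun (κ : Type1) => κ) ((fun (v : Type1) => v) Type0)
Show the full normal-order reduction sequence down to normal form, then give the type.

reduction (normal order):
  (fun (κ : Type1) => κ) ((fun (v : Type1) => v) Type0)
  ~> (fun (κ : Type1) => κ) Type0
  ~> Type0
inferred type:
  Type1


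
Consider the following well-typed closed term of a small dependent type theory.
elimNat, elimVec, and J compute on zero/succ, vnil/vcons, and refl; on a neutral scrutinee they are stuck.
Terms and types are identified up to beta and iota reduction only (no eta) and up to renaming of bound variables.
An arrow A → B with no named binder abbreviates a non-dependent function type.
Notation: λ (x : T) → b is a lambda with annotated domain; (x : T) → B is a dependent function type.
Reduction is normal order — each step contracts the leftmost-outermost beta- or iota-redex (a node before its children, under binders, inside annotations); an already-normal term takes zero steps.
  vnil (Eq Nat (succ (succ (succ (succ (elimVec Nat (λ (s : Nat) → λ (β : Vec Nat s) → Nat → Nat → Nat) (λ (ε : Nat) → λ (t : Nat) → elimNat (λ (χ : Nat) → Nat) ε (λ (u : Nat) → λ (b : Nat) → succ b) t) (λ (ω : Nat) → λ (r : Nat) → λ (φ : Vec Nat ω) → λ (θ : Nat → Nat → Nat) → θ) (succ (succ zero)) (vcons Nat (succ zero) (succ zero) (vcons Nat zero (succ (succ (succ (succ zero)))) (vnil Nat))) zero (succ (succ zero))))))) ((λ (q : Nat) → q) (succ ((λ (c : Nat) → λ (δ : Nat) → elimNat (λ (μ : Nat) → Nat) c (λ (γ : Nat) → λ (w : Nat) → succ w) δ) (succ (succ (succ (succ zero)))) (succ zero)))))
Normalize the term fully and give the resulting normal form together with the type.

reduced normal form:
  vnil (Eq Nat (succ (succ (succ (succ (succ (succ zero)))))) (succ (succ (succ (succ (succ (succ zero)))))))
the term's type:
  Vec (Eq Nat (succ (succ (succ (succ (succ (succ zero)))))) (succ (succ (succ (succ (succ (succ zero))))))) zero
observation: the first redex contracted is an elimVec iota-redex; the normal form is reached in 27 normal-order steps.


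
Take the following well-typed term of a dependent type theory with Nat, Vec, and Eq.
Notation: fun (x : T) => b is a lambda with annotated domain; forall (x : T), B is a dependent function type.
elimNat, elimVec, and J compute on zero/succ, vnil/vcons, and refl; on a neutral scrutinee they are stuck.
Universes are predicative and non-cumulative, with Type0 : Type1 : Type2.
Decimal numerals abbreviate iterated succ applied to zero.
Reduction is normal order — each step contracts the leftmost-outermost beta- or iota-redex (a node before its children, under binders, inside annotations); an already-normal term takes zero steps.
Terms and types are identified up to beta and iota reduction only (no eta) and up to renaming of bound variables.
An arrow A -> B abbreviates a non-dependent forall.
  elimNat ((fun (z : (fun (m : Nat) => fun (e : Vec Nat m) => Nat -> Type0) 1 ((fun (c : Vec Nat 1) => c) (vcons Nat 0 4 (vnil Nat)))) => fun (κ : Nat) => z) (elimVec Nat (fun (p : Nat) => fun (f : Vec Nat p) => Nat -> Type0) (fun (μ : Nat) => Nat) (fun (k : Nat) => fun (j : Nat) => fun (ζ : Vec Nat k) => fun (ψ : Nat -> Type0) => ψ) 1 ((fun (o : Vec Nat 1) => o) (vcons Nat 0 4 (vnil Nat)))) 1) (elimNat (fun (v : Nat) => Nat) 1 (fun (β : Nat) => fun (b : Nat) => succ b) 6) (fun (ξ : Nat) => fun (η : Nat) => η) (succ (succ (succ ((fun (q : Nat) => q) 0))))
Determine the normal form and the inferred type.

resulting normal form:
  7
type:
  Nat


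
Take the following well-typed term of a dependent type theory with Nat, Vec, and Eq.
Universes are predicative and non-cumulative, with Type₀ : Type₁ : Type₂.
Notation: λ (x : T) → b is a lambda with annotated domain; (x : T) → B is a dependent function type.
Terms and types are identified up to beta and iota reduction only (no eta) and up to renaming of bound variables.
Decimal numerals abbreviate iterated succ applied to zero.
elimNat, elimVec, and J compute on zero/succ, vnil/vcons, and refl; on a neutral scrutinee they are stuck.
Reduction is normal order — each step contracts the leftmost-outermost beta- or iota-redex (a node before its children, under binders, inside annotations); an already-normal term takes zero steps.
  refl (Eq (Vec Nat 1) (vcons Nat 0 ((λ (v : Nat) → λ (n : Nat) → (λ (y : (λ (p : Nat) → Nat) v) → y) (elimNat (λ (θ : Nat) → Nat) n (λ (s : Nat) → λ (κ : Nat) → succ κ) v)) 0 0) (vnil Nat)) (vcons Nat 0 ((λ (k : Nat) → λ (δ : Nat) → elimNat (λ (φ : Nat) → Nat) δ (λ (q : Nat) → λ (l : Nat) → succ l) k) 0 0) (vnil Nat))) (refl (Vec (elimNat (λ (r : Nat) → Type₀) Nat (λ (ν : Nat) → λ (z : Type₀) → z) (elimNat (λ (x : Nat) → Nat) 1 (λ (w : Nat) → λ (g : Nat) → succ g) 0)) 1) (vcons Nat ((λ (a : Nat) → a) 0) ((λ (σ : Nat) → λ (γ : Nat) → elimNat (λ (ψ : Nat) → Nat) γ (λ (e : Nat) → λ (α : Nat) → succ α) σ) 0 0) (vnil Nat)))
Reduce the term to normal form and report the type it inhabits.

reduced normal form:
  refl (Eq (Vec Nat 1) (vcons Nat 0 0 (vnil Nat)) (vcons Nat 0 0 (vnil Nat))) (refl (Vec Nat 1) (vcons Nat 0 0 (vnil Nat)))
type:
  Eq (Eq (Vec Nat 1) (vcons Nat 0 0 (vnil Nat)) (vcons Nat 0 0 (vnil Nat))) (refl (Vec Nat 1) (vcons Nat 0 0 (vnil Nat))) (refl (Vec Nat 1) (vcons Nat 0 0 (vnil Nat)))


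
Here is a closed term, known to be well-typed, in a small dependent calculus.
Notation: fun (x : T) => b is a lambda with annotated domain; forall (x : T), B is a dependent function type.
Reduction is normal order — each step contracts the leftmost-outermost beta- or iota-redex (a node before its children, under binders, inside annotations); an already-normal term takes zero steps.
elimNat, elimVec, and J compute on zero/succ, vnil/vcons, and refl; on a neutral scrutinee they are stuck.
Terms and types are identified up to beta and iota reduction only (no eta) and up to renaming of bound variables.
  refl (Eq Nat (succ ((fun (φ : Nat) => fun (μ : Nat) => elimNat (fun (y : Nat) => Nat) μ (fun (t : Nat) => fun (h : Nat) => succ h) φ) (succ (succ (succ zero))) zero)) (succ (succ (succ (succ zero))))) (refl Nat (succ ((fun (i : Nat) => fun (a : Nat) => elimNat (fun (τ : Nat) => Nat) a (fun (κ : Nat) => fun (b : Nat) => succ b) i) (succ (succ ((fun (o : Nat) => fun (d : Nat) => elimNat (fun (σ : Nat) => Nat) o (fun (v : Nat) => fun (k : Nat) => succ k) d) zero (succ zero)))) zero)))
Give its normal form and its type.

normal form:
  refl (Eq Nat (succ (succ (succ (succ zero)))) (succ (succ (succ (succ zero))))) (refl Nat (succ (succ (succ (succ zero)))))
inferred type:
  Eq (Eq Nat (succ (succ (succ (succ zero)))) (succ (succ (succ (succ zero))))) (refl Nat (succ (succ (succ (succ zero))))) (refl Nat (succ (succ (succ (succ zero)))))


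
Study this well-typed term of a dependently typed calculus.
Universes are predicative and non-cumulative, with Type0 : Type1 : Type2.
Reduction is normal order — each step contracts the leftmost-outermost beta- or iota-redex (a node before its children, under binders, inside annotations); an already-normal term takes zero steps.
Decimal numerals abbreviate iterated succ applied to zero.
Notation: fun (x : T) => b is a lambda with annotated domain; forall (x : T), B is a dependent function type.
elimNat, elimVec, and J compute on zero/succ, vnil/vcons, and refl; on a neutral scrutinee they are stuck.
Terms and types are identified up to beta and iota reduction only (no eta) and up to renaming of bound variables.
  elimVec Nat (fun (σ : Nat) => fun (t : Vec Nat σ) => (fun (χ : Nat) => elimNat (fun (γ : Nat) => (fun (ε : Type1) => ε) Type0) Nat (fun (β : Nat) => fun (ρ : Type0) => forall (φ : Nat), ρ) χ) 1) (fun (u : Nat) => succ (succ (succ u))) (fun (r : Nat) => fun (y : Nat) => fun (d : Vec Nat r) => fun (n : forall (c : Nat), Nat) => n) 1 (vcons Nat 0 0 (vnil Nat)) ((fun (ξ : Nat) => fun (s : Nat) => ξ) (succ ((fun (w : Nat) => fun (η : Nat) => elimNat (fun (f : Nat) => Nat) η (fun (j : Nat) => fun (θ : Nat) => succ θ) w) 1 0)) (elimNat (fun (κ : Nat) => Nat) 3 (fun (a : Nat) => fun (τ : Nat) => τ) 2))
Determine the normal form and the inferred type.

normal form:
  5
inferred type:
  Nat


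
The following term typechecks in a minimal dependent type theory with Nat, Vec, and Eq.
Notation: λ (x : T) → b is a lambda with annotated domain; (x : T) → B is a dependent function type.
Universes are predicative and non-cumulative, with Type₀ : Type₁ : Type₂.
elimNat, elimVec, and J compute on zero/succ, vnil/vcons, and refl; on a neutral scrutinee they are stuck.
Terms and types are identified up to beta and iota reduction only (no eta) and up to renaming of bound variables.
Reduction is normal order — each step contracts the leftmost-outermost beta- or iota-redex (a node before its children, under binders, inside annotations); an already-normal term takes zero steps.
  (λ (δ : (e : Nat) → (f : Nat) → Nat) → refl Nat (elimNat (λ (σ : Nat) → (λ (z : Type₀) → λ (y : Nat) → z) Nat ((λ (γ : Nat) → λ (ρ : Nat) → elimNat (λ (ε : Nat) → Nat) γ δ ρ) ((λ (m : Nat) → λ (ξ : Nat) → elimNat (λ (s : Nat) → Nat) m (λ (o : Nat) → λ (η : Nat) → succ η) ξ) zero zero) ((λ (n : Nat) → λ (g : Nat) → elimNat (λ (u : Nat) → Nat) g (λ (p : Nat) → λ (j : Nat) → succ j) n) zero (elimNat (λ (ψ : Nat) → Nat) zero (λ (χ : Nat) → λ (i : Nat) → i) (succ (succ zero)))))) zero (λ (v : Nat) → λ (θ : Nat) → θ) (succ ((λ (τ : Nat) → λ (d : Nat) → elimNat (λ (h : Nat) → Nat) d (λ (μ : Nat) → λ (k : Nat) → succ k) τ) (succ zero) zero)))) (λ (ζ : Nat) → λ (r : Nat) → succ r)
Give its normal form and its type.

normal form:
  refl Nat zero
the term's type:
  Eq Nat zero zero


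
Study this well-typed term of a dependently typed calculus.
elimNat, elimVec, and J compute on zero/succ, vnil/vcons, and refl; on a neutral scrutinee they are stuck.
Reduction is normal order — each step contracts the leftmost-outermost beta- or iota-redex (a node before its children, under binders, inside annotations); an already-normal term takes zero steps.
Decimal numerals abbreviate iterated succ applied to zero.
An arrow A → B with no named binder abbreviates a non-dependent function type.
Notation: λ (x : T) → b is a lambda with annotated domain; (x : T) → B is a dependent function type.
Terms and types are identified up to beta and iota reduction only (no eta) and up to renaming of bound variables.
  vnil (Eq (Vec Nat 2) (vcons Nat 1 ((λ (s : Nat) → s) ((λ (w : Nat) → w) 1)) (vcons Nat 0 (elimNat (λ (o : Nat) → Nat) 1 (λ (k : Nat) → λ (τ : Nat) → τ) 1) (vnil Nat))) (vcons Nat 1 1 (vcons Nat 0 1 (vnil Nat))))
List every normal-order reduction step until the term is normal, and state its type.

reduction (normal order):
  vnil (Eq (Vec Nat 2) (vcons Nat 1 ((λ (s : Nat) → s) ((λ (w : Nat) → w) 1)) (vcons Nat 0 (elimNat (λ (o : Nat) → Nat) 1 (λ (k : Nat) → λ (τ : Nat) → τ) 1) (vnil Nat))) (vcons Nat 1 1 (vcons Nat 0 1 (vnil Nat))))
  ~> vnil (Eq (Vec Nat 2) (vcons Nat 1 ((λ (s : Nat) → s) 1) (vcons Nat 0 (elimNat (λ (w : Nat) → Nat) 1 (λ (o : Nat) → λ (k : Nat) → k) 1) (vnil Nat))) (vcons Nat 1 1 (vcons Nat 0 1 (vnil Nat))))
  ~> vnil (Eq (Vec Nat 2) (vcons Nat 1 1 (vcons Nat 0 (elimNat (λ (s : Nat) → Nat) 1 (λ (w : Nat) → λ (o : Nat) → o) 1) (vnil Nat))) (vcons Nat 1 1 (vcons Nat 0 1 (vnil Nat))))
  ~> vnil (Eq (Vec Nat 2) (vcons Nat 1 1 (vcons Nat 0 ((λ (s : Nat) → λ (w : Nat) → w) 0 (elimNat (λ (o : Nat) → Nat) 1 (λ (k : Nat) → λ (τ : Nat) → τ) 0)) (vnil Nat))) (vcons Nat 1 1 (vcons Nat 0 1 (vnil Nat))))
  ~> vnil (Eq (Vec Nat 2) (vcons Nat 1 1 (vcons Nat 0 ((λ (s : Nat) → s) (elimNat (λ (w : Nat) → Nat) 1 (λ (o : Nat) → λ (k : Nat) → k) 0)) (vnil Nat))) (vcons Nat 1 1 (vcons Nat 0 1 (vnil Nat))))
  ~> vnil (Eq (Vec Nat 2) (vcons Nat 1 1 (vcons Nat 0 (elimNat (λ (s : Nat) → Nat) 1 (λ (w : Nat) → λ (o : Nat) → o) 0) (vnil Nat))) (vcons Nat 1 1 (vcons Nat 0 1 (vnil Nat))))
  ~> vnil (Eq (Vec Nat 2) (vcons Nat 1 1 (vcons Nat 0 1 (vnil Nat))) (vcons Nat 1 1 (vcons Nat 0 1 (vnil Nat))))
inferred type:
  Vec (Eq (Vec Nat 2) (vcons Nat 1 1 (vcons Nat 0 1 (vnil Nat))) (vcons Nat 1 1 (vcons Nat 0 1 (vnil Nat)))) 0


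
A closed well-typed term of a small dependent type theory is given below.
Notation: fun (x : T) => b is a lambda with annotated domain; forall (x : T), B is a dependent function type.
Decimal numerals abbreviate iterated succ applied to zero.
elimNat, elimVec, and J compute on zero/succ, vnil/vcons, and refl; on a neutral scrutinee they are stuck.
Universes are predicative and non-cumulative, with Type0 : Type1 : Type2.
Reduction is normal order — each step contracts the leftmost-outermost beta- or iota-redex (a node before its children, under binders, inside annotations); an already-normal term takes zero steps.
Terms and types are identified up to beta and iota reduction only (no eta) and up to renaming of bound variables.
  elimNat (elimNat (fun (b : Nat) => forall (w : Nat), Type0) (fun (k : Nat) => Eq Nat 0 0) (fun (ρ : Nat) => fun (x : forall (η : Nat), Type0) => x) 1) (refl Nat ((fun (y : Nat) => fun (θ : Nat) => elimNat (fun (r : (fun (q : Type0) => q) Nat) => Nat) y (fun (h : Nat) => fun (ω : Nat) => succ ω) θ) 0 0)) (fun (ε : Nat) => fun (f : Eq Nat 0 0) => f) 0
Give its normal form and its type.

resulting normal form:
  refl Nat 0
inferred type:
  Eq Nat 0 0
observation: the first redex contracted is an elimNat iota-redex; the normal form is reached in 4 normal-order steps.


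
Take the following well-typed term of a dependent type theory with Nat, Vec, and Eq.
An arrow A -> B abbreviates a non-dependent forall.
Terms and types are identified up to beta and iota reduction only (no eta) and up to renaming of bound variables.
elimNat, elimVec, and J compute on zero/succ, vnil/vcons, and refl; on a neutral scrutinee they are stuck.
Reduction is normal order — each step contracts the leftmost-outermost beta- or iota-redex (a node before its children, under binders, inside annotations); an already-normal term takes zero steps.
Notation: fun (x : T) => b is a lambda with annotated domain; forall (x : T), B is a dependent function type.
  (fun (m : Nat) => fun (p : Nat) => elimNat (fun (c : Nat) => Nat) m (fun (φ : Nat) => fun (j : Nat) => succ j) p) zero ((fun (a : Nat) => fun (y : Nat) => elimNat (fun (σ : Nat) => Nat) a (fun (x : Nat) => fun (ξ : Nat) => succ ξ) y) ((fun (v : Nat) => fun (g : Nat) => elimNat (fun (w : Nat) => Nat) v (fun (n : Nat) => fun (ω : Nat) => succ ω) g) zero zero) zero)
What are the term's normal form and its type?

normal form:
  zero
type:
  Nat


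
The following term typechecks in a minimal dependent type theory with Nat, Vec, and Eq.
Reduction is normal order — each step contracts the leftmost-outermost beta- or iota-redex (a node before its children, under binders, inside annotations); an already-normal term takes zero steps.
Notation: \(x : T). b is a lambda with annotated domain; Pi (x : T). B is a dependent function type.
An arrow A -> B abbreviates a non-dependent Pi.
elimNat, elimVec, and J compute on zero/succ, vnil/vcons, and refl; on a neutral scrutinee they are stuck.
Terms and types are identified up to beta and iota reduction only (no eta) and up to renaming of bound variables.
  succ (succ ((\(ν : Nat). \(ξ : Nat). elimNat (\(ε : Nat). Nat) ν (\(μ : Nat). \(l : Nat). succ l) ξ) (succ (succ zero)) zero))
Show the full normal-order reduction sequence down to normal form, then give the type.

reduction (normal order):
  succ (succ ((\(ν : Nat). \(ξ : Nat). elimNat (\(ε : Nat). Nat) ν (\(μ : Nat). \(l : Nat). succ l) ξ) (succ (succ zero)) zero))
  ~> succ (succ ((\(ν : Nat). elimNat (\(ξ : Nat). Nat) (succ (succ zero)) (\(ε : Nat). \(μ : Nat). succ μ) ν) zero))
  ~> succ (succ (elimNat (\(ν : Nat). Nat) (succ (succ zero)) (\(ξ : Nat). \(ε : Nat). succ ε) zero))
  ~> succ (succ (succ (succ zero)))
type:
  Nat


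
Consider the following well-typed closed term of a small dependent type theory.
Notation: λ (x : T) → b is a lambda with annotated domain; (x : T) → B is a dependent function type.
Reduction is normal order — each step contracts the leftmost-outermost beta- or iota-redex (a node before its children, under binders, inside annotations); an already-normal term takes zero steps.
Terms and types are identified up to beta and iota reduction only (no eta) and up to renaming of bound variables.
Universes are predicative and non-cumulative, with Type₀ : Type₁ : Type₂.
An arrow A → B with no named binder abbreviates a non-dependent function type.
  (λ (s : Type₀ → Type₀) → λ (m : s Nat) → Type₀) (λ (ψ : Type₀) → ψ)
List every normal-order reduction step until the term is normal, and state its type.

normal-order reduction:
  (λ (s : Type₀ → Type₀) → λ (m : s Nat) → Type₀) (λ (ψ : Type₀) → ψ)
  ~> λ (s : (λ (m : Type₀) → m) Nat) → Type₀
  ~> λ (s : Nat) → Type₀
inferred type:
  Nat → Type₁


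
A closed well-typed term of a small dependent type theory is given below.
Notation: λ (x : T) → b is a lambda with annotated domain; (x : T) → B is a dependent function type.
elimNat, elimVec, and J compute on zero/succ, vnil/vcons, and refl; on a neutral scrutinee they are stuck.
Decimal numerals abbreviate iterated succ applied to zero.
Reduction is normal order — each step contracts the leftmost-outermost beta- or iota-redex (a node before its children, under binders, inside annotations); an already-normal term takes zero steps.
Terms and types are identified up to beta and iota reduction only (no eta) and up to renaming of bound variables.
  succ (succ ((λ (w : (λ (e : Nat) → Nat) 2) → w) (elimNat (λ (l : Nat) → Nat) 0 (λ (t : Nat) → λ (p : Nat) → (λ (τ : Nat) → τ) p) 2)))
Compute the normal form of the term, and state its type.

reduced normal form:
  2
inferred type:
  Nat
observation: 10 normal-order steps normalize the term, beginning with a beta-redex.


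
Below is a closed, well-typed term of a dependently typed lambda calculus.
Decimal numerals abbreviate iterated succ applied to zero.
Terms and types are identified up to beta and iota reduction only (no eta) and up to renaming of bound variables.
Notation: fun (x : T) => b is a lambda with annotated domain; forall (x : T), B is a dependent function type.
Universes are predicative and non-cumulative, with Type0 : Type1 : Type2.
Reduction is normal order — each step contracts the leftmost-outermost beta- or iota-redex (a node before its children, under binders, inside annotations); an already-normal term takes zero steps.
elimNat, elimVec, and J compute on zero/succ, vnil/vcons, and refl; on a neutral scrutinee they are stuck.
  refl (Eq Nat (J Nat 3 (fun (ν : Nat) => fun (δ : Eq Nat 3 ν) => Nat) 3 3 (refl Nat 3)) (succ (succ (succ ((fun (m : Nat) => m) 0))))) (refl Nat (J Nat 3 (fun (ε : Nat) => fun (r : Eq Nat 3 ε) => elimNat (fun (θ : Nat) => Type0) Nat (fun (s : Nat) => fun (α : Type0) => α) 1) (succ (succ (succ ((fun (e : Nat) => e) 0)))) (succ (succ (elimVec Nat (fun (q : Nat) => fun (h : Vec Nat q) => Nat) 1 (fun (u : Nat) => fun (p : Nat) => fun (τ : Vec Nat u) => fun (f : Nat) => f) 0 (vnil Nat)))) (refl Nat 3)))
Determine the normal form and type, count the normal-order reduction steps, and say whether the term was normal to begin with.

reduced normal form:
  refl (Eq Nat 3 3) (refl Nat 3)
type:
  Eq (Eq Nat 3 3) (refl Nat 3) (refl Nat 3)
normal-order step count: 4
term was already normal: no
first contracted redex: a J iota-redex


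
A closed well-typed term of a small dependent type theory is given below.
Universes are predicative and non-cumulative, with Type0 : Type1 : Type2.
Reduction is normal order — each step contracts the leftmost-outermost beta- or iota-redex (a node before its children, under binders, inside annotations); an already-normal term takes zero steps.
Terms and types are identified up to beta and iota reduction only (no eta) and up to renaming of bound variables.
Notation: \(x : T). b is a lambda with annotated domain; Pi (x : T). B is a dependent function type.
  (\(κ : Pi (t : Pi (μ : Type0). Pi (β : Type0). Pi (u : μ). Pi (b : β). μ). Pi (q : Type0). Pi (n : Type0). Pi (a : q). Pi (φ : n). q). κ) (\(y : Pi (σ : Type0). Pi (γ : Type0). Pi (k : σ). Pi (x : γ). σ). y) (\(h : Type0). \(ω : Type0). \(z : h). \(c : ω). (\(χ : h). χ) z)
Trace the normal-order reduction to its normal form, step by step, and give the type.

normal-order reduction sequence:
  (\(κ : Pi (t : Pi (μ : Type0). Pi (β : Type0). Pi (u : μ). Pi (b : β). μ). Pi (q : Type0). Pi (n : Type0). Pi (a : q). Pi (φ : n). q). κ) (\(y : Pi (σ : Type0). Pi (γ : Type0). Pi (k : σ). Pi (x : γ). σ). y) (\(h : Type0). \(ω : Type0). \(z : h). \(c : ω). (\(χ : h). χ) z)
  ~> (\(κ : Pi (t : Type0). Pi (μ : Type0). Pi (β : t). Pi (u : μ). t). κ) (\(b : Type0). \(q : Type0). \(n : b). \(a : q). (\(φ : b). φ) n)
  ~> \(κ : Type0). \(t : Type0). \(μ : κ). \(β : t). (\(u : κ). u) μ
  ~> \(κ : Type0). \(t : Type0). \(μ : κ). \(β : t). μ
type:
  Pi (κ : Type0). Pi (t : Type0). Pi (μ : κ). Pi (β : t). κ


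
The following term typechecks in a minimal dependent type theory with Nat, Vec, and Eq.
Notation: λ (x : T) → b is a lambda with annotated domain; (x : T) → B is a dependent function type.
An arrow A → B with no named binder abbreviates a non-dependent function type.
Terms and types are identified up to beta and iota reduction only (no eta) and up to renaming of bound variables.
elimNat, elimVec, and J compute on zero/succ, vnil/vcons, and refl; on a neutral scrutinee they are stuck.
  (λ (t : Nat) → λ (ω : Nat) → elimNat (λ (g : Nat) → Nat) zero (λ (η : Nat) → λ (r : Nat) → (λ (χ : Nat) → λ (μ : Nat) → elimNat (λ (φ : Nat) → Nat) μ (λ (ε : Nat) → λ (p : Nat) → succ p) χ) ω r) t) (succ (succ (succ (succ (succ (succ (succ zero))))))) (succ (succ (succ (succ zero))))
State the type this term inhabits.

type:
  Nat


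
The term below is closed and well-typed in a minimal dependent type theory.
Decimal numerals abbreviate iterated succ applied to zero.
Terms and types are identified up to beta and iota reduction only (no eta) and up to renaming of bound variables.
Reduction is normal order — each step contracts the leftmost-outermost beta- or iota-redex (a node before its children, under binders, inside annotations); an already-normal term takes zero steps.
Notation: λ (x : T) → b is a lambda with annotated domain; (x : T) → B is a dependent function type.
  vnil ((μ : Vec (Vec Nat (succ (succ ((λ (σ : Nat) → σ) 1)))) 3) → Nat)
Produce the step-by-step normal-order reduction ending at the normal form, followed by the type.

normal-order reduction:
  vnil ((μ : Vec (Vec Nat (succ (succ ((λ (σ : Nat) → σ) 1)))) 3) → Nat)
  ~> vnil ((μ : Vec (Vec Nat 3) 3) → Nat)
the term's type:
  Vec ((μ : Vec (Vec Nat 3) 3) → Nat) 0


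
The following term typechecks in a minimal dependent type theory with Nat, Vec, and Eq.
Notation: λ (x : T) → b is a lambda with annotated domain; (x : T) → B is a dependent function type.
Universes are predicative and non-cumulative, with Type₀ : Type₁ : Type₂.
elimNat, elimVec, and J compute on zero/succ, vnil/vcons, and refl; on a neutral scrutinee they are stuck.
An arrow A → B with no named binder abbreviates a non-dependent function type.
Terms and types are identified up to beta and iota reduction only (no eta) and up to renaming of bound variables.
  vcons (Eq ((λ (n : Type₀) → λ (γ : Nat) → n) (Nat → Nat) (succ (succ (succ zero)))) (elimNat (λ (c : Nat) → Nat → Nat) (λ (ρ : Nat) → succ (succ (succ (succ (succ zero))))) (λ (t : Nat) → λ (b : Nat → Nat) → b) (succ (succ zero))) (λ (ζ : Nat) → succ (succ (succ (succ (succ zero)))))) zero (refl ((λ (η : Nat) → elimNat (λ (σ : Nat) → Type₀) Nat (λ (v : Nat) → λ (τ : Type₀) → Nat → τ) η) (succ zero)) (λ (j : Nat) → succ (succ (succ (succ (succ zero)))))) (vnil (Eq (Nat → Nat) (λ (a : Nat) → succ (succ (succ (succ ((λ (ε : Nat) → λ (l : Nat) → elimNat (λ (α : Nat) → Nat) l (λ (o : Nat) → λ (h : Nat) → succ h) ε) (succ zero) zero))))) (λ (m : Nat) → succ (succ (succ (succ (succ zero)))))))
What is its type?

type:
  Vec (Eq (Nat → Nat) (λ (n : Nat) → succ (succ (succ (succ (succ zero))))) (λ (γ : Nat) → succ (succ (succ (succ (succ zero)))))) (succ zero)
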